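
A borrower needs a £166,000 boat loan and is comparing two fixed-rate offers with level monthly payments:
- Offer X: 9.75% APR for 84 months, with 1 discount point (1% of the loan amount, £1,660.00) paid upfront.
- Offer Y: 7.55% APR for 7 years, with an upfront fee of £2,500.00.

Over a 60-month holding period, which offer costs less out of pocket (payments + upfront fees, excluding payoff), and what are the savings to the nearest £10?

Offer Y by £10,210

Offer X: monthly rate = 9.75%/12 = 0.0081250; payment = 166,000 × 0.0081250 / (1 − (1+0.0081250)^−84) = £2,734.40.
Offer Y: at 7.55% the monthly rate is 0.0062917, so the payment is 166,000 × 0.0062917 / (1 − 1.0062917^−84) = £2,550.25.
Over 60 months: Offer X costs 60 × £2,734.40 + £1,660.00 = £165,724.00; Offer Y costs 60 × £2,550.25 + £2,500.00 = £155,515.00.
Offer Y is cheaper by £165,724.00 − £155,515.00 = £10,209.00.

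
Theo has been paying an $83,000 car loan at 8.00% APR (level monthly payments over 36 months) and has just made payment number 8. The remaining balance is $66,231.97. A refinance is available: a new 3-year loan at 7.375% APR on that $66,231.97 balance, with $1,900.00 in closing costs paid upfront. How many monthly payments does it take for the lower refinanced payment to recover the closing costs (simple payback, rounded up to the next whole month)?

Current payment = 83,000 × 8%/12 / (1 − (1+0.0066667)^−36) = $2,600.92.
Refinanced payment = 66,231.97 × 0.0061458 / (1 − (1+0.0061458)^−36) = $2,056.43.
Monthly savings = $2,600.92 − $2,056.43 = $544.49.
Break-even = $1,900.00 / $544.49 = 3.49 → 4 months.

4 months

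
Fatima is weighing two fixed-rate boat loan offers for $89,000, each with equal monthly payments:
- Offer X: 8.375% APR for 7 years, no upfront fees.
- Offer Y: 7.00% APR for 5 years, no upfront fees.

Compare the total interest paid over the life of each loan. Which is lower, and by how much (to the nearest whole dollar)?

Offer X: monthly rate = 8.375%/12 = 0.0069792; payment = 89,000 × 0.0069792 / (1 − (1+0.0069792)^−84) = $1,403.86.
Total interest on Offer X = 84 × $1,403.86 − $89,000 = $28,924.24.
Offer Y: at 7.00% the monthly rate is 0.0058333, so the payment is 89,000 × 0.0058333 / (1 − 1.0058333^−60) = $1,762.31.
Total interest on Offer Y = 60 × $1,762.31 − $89,000 = $16,738.60.
Offer Y is lower by $12,185.64.

Offer Y by $12,186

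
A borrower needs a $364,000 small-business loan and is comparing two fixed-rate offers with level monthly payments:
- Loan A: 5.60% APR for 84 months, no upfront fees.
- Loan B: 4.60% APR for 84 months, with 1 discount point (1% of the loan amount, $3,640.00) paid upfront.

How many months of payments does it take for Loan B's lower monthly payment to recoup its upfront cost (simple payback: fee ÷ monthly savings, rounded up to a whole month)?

Loan A: monthly rate = 5.6%/12 = 0.0046667; payment = 364,000 × 0.0046667 / (1 − (1+0.0046667)^−84) = $5,247.99.
Loan B: at 4.60% the monthly rate is 0.0038333, so the payment is 364,000 × 0.0038333 / (1 − 1.0038333^−84) = $5,076.61.
Monthly savings = $5,247.99 − $5,076.61 = $171.38.
Break-even = $3,640.00 / $171.38 = 21.24 → 22 months.

22 months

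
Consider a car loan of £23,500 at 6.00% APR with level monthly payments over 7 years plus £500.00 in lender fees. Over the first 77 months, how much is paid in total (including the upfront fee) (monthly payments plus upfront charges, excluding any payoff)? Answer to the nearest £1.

At 6.00% the monthly rate is 0.0050000, so the payment is 23,500 × 0.0050000 / (1 − 1.0050000^−84) = £343.30.
Total outlay = 77 × £343.30 + £500.00 = £26,934.10.

£26,934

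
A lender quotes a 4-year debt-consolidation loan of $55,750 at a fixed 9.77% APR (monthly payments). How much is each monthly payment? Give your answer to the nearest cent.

Monthly rate = 9.77%/12 = 0.0081417; payment = 55,750 × 0.0081417 / (1 − (1+0.0081417)^−48) = $1,407.81.

$1,407.81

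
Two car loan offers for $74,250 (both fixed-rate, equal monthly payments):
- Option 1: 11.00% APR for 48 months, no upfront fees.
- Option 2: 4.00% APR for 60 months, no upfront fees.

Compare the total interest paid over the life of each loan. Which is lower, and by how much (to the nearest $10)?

Option 2 by $10,070

Option 1: monthly rate = 11%/12 = 0.0091667; payment = 74,250 × 0.0091667 / (1 − (1+0.0091667)^−48) = $1,919.03.
Total interest on Option 1 = 48 × $1,919.03 − $74,250 = $17,863.44.
Option 2: at 4.00% the monthly rate is 0.0033333, so the payment is 74,250 × 0.0033333 / (1 − 1.0033333^−60) = $1,367.43.
Total interest on Option 2 = 60 × $1,367.43 − $74,250 = $7,795.80.
Option 2 is lower by $10,067.64.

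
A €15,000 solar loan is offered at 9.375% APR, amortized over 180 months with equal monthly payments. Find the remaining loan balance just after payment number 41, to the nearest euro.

With monthly rate i = 9.375%/12 = 0.0078125, the balance after k of n payments is P · [(1+i)^n − (1+i)^k] / [(1+i)^n − 1].
(1+0.0078125)^180 = 4.05838568 and (1+0.0078125)^41 = 1.37584455, so the balance is 15,000 × (4.05838568 − 1.37584455) / (4.05838568 − 1) = €13,156.65.

€13,157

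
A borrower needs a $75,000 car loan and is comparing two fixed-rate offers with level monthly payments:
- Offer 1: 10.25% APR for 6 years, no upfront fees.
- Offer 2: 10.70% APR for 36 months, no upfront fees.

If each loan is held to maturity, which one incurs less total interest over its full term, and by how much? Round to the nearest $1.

Offer 2 by $12,710

Offer 1: at 10.25% the monthly rate is 0.0085417, so the payment is 75,000 × 0.0085417 / (1 − 1.0085417^−72) = $1,398.91.
Total interest on Offer 1 = 72 × $1,398.91 − $75,000 = $25,721.52.
Offer 2: monthly rate = 10.7%/12 = 0.0089167; payment = 75,000 × 0.0089167 / (1 − (1+0.0089167)^−36) = $2,444.76.
Total interest on Offer 2 = 36 × $2,444.76 − $75,000 = $13,011.36.
Offer 2 is lower by $12,710.16.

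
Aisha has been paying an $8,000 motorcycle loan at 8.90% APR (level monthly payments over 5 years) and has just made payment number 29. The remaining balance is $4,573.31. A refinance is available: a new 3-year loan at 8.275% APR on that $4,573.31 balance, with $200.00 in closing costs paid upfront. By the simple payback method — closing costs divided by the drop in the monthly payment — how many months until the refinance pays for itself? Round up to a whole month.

Current payment = 8,000 × 8.9%/12 / (1 − (1+0.0074167)^−60) = $165.68.
Refinanced payment = 4,573.31 × 0.0068958 / (1 − (1+0.0068958)^−36) = $143.89.
Monthly savings = $165.68 − $143.89 = $21.79.
Break-even = $200.00 / $21.79 = 9.18 → 10 months.

10 months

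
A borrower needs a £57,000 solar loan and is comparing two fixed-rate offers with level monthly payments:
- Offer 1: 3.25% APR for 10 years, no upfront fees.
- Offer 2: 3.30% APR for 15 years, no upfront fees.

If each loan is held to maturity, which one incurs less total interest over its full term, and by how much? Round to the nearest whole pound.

Offer 1 by £5,504

Offer 1: at 3.25% the monthly rate is 0.0027083, so the payment is 57,000 × 0.0027083 / (1 − 1.0027083^−120) = £557.00.
Total interest on Offer 1 = 120 × £557.00 − £57,000 = £9,840.00.
Offer 2: monthly rate = 3.3%/12 = 0.0027500; payment = 57,000 × 0.0027500 / (1 − (1+0.0027500)^−180) = £401.91.
Total interest on Offer 2 = 180 × £401.91 − £57,000 = £15,343.80.
Offer 1 is lower by £5,503.80.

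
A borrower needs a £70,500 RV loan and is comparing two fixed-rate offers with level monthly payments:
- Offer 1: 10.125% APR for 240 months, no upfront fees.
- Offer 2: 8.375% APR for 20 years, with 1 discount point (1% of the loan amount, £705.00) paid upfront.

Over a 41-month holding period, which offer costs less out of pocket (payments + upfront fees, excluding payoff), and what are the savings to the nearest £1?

Offer 2 by £2,573

Offer 1: monthly rate = 10.125%/12 = 0.0084375; payment = 70,500 × 0.0084375 / (1 − (1+0.0084375)^−240) = £686.19.
Offer 2: monthly rate = 8.375%/12 = 0.0069792; payment = 70,500 × 0.0069792 / (1 − (1+0.0069792)^−240) = £606.25.
Over 41 months: Offer 1 costs 41 × £686.19 = £28,133.79; Offer 2 costs 41 × £606.25 + £705.00 = £25,561.25.
Offer 2 is cheaper by £28,133.79 − £25,561.25 = £2,572.54.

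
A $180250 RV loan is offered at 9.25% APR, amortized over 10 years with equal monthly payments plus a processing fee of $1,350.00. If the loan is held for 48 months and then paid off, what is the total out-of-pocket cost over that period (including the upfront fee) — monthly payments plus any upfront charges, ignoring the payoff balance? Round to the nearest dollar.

$112,124

At 9.25% the monthly rate is 0.0077083, so the payment is 180,250 × 0.0077083 / (1 − 1.0077083^−120) = $2,307.79.
Total outlay = 48 × $2,307.79 + $1,350.00 = $112,123.92.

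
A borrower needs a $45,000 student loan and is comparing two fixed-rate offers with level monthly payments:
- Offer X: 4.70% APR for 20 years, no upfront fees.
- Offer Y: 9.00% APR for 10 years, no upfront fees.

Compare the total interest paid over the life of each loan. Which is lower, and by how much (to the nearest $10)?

Offer Y by $1,090

Offer X: monthly rate = 4.7%/12 = 0.0039167; payment = 45,000 × 0.0039167 / (1 − (1+0.0039167)^−240) = $289.57.
Total interest on Offer X = 240 × $289.57 − $45,000 = $24,496.80.
Offer Y: at 9.00% the monthly rate is 0.0075000, so the payment is 45,000 × 0.0075000 / (1 − 1.0075000^−120) = $570.04.
Total interest on Offer Y = 120 × $570.04 − $45,000 = $23,404.80.
Offer Y is lower by $1,092.00.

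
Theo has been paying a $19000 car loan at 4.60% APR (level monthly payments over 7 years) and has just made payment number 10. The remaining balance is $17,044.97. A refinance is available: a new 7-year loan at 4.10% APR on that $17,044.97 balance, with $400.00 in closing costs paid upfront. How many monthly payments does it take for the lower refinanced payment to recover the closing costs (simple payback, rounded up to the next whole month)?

Current payment = 19,000 × 4.6%/12 / (1 − (1+0.0038333)^−84) = $264.99.
Refinanced payment = 17,044.97 × 0.0034167 / (1 − (1+0.0034167)^−84) = $233.77.
Monthly savings = $264.99 − $233.77 = $31.22.
Break-even = $400.00 / $31.22 = 12.81 → 13 months.

13 months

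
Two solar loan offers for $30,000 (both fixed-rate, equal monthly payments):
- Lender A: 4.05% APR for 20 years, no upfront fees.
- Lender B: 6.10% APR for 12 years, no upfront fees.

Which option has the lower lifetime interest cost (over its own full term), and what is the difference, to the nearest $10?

Lender A: at 4.05% the monthly rate is 0.0033750, so the payment is 30,000 × 0.0033750 / (1 − 1.0033750^−240) = $182.59.
Total interest on Lender A = 240 × $182.59 − $30,000 = $13,821.60.
Lender B: at 6.10% the monthly rate is 0.0050833, so the payment is 30,000 × 0.0050833 / (1 − 1.0050833^−144) = $294.31.
Total interest on Lender B = 144 × $294.31 − $30,000 = $12,380.64.
Lender B is lower by $1,440.96.

Lender B by $1,440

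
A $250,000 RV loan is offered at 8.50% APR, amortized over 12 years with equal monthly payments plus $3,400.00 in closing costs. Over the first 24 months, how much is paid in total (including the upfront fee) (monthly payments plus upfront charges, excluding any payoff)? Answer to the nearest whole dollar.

$70,003

At 8.50% the monthly rate is 0.0070833, so the payment is 250,000 × 0.0070833 / (1 − 1.0070833^−144) = $2,775.14.
Total outlay = 24 × $2,775.14 + $3,400.00 = $70,003.36.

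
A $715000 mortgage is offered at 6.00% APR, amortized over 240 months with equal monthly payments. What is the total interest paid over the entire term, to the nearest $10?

$514,400

At 6.00% the monthly rate is 0.0050000, so the payment is 715,000 × 0.0050000 / (1 − 1.0050000^−240) = $5,122.48.
Total paid = 240 × $5,122.48 = $1,229,395.20; interest = $1,229,395.20 − $715,000 = $514,395.20.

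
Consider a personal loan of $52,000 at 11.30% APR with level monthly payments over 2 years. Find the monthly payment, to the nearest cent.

At 11.30% the monthly rate is 0.0094167, so the payment is 52,000 × 0.0094167 / (1 − 1.0094167^−24) = $2,430.86.

$2,430.86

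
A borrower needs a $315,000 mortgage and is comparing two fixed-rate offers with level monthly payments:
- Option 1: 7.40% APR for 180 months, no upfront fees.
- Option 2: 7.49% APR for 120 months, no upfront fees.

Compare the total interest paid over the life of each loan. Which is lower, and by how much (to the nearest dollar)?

Option 2 by $73,904

Option 1: at 7.40% the monthly rate is 0.0061667, so the payment is 315,000 × 0.0061667 / (1 − 1.0061667^−180) = $2,902.22.
Total interest on Option 1 = 180 × $2,902.22 − $315,000 = $207,399.60.
Option 2: at 7.49% the monthly rate is 0.0062417, so the payment is 315,000 × 0.0062417 / (1 − 1.0062417^−120) = $3,737.46.
Total interest on Option 2 = 120 × $3,737.46 − $315,000 = $133,495.20.
Option 2 is lower by $73,904.40.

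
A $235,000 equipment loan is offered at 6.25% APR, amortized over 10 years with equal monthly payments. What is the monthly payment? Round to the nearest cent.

$2,638.58

Monthly rate = 6.25%/12 = 0.0052083; payment = 235,000 × 0.0052083 / (1 − (1+0.0052083)^−120) = $2,638.58.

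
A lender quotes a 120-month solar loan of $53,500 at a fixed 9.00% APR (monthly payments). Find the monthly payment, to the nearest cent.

Monthly rate = 9%/12 = 0.0075000; payment = 53,500 × 0.0075000 / (1 − (1+0.0075000)^−120) = $677.72.

$677.72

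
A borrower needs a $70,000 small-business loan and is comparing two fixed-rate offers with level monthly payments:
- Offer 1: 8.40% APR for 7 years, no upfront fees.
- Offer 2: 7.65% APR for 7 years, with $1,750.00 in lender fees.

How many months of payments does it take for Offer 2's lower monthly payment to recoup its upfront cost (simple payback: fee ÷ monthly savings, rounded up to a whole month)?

Offer 1: monthly rate = 8.4%/12 = 0.0070000; payment = 70,000 × 0.0070000 / (1 − (1+0.0070000)^−84) = $1,105.04.
Offer 2: monthly rate = 7.65%/12 = 0.0063750; payment = 70,000 × 0.0063750 / (1 − (1+0.0063750)^−84) = $1,078.87.
Monthly savings = $1,105.04 − $1,078.87 = $26.17.
Break-even = $1,750.00 / $26.17 = 66.87 → 67 months.

67 months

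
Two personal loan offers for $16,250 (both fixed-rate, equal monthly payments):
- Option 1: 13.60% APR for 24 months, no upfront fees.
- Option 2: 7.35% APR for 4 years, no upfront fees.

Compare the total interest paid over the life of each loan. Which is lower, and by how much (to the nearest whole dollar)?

Option 1 by $154

Option 1: monthly rate = 13.6%/12 = 0.0113333; payment = 16,250 × 0.0113333 / (1 − (1+0.0113333)^−24) = $777.14.
Total interest on Option 1 = 24 × $777.14 − $16,250 = $2,401.36.
Option 2: monthly rate = 7.35%/12 = 0.0061250; payment = 16,250 × 0.0061250 / (1 − (1+0.0061250)^−48) = $391.77.
Total interest on Option 2 = 48 × $391.77 − $16,250 = $2,554.96.
Option 1 is lower by $153.60.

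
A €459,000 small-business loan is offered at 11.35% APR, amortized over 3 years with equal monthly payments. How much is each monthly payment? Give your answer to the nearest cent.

Monthly rate = 11.35%/12 = 0.0094583; payment = 459,000 × 0.0094583 / (1 − (1+0.0094583)^−36) = €15,103.26.

€15,103.26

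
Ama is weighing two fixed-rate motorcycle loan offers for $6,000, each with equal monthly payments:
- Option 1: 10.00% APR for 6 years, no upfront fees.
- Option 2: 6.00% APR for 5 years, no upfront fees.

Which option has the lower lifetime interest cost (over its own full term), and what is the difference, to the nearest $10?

Option 1: at 10.00% the monthly rate is 0.0083333, so the payment is 6,000 × 0.0083333 / (1 − 1.0083333^−72) = $111.16.
Total interest on Option 1 = 72 × $111.16 − $6,000 = $2,003.52.
Option 2: at 6.00% the monthly rate is 0.0050000, so the payment is 6,000 × 0.0050000 / (1 − 1.0050000^−60) = $116.00.
Total interest on Option 2 = 60 × $116.00 − $6,000 = $960.00.
Option 2 is lower by $1,043.52.

Option 2 by $1,040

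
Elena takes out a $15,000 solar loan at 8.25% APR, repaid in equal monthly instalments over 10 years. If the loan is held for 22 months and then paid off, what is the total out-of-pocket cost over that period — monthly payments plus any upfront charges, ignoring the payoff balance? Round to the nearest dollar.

Monthly rate = 8.25%/12 = 0.0068750; payment = 15,000 × 0.0068750 / (1 − (1+0.0068750)^−120) = $183.98.
Total outlay = 22 × $183.98 = $4,047.56.

$4,048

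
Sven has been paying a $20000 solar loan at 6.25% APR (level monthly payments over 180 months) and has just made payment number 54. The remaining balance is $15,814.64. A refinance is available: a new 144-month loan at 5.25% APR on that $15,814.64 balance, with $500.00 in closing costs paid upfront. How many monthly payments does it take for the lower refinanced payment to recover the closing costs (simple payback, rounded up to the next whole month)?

Current payment = 20,000 × 6.25%/12 / (1 − (1+0.0052083)^−180) = $171.48.
Refinanced payment = 15,814.64 × 0.0043750 / (1 − (1+0.0043750)^−144) = $148.26.
Monthly savings = $171.48 − $148.26 = $23.22.
Break-even = $500.00 / $23.22 = 21.53 → 22 months.

22 months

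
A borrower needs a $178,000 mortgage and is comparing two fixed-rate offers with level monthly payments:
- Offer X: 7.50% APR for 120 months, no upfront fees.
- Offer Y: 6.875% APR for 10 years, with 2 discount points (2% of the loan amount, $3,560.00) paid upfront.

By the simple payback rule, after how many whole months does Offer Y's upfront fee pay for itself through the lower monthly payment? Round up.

62 months

Offer X: monthly rate = 7.5%/12 = 0.0062500; payment = 178,000 × 0.0062500 / (1 − (1+0.0062500)^−120) = $2,112.89.
Offer Y: at 6.875% the monthly rate is 0.0057292, so the payment is 178,000 × 0.0057292 / (1 − 1.0057292^−120) = $2,055.28.
Monthly savings = $2,112.89 − $2,055.28 = $57.61.
Break-even = $3,560.00 / $57.61 = 61.79 → 62 months.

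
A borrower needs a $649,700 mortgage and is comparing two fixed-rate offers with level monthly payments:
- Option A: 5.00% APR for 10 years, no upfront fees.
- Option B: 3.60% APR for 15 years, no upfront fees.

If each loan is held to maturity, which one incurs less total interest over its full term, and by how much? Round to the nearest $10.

Option A: monthly rate = 5%/12 = 0.0041667; payment = 649,700 × 0.0041667 / (1 − (1+0.0041667)^−120) = $6,891.08.
Total interest on Option A = 120 × $6,891.08 − $649,700 = $177,229.60.
Option B: monthly rate = 3.6%/12 = 0.0030000; payment = 649,700 × 0.0030000 / (1 − (1+0.0030000)^−180) = $4,676.56.
Total interest on Option B = 180 × $4,676.56 − $649,700 = $192,080.80.
Option A is lower by $14,851.20.

Option A by $14,850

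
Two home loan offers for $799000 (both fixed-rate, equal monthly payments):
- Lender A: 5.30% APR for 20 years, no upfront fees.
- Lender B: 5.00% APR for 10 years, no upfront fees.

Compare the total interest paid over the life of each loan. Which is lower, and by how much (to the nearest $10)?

Lender A: monthly rate = 5.3%/12 = 0.0044167; payment = 799,000 × 0.0044167 / (1 − (1+0.0044167)^−240) = $5,406.36.
Total interest on Lender A = 240 × $5,406.36 − $799,000 = $498,526.40.
Lender B: monthly rate = 5%/12 = 0.0041667; payment = 799,000 × 0.0041667 / (1 − (1+0.0041667)^−120) = $8,474.63.
Total interest on Lender B = 120 × $8,474.63 − $799,000 = $217,955.60.
Lender B is lower by $280,570.80.

Lender B by $280,570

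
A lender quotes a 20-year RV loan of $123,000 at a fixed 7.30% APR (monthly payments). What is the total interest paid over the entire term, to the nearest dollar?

At 7.30% the monthly rate is 0.0060833, so the payment is 123,000 × 0.0060833 / (1 − 1.0060833^−240) = $975.89.
Total paid = 240 × $975.89 = $234,213.60; interest = $234,213.60 − $123,000 = $111,213.60.

$111,214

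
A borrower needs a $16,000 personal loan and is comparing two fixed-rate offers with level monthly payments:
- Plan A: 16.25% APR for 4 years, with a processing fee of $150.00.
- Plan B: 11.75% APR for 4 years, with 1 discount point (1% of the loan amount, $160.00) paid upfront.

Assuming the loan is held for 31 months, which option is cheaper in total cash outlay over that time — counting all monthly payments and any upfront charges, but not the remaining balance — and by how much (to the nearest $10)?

Plan B by $1,110

Plan A: at 16.25% the monthly rate is 0.0135417, so the payment is 16,000 × 0.0135417 / (1 − 1.0135417^−48) = $455.50.
Plan B: monthly rate = 11.75%/12 = 0.0097917; payment = 16,000 × 0.0097917 / (1 − (1+0.0097917)^−48) = $419.38.
Over 31 months: Plan A costs 31 × $455.50 + $150.00 = $14,270.50; Plan B costs 31 × $419.38 + $160.00 = $13,160.78.
Plan B is cheaper by $14,270.50 − $13,160.78 = $1,109.72.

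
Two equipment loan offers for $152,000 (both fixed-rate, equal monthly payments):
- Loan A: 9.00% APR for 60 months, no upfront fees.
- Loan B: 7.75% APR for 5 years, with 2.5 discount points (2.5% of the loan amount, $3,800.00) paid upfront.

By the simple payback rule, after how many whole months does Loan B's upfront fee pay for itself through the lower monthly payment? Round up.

42 months

Loan A: monthly rate = 9%/12 = 0.0075000; payment = 152,000 × 0.0075000 / (1 − (1+0.0075000)^−60) = $3,155.27.
Loan B: at 7.75% the monthly rate is 0.0064583, so the payment is 152,000 × 0.0064583 / (1 − 1.0064583^−60) = $3,063.86.
Monthly savings = $3,155.27 − $3,063.86 = $91.41.
Break-even = $3,800.00 / $91.41 = 41.57 → 42 months.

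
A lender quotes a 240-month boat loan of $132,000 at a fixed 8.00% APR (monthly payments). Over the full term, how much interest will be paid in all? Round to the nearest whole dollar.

Monthly rate = 8%/12 = 0.0066667; payment = 132,000 × 0.0066667 / (1 − (1+0.0066667)^−240) = $1,104.10.
Total paid = 240 × $1,104.10 = $264,984.00; interest = $264,984.00 − $132,000 = $132,984.00.

$132,984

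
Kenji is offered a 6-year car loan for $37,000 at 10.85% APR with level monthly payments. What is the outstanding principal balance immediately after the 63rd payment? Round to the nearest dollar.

$6,037

With monthly rate i = 10.85%/12 = 0.0090417, the balance after k of n payments is P · [(1+i)^n − (1+i)^k] / [(1+i)^n − 1].
(1+0.0090417)^72 = 1.91185612 and (1+0.0090417)^63 = 1.76308522, so the balance is 37,000 × (1.91185612 − 1.76308522) / (1.91185612 − 1) = $6,036.61.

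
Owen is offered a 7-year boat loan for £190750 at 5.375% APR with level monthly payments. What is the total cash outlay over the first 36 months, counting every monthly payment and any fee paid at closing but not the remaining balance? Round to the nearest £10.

Monthly rate = 5.375%/12 = 0.0044792; payment = 190,750 × 0.0044792 / (1 − (1+0.0044792)^−84) = £2,729.78.
Total outlay = 36 × £2,729.78 = £98,272.08.

£98,270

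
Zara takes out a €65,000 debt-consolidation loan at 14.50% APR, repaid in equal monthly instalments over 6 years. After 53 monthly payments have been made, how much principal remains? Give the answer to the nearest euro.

€22,912

With monthly rate i = 14.5%/12 = 0.0120833, the balance after k of n payments is P · [(1+i)^n − (1+i)^k] / [(1+i)^n − 1].
(1+0.0120833)^72 = 2.37449721 and (1+0.0120833)^53 = 1.89000291, so the balance is 65,000 × (2.37449721 − 1.89000291) / (2.37449721 − 1) = €22,911.74.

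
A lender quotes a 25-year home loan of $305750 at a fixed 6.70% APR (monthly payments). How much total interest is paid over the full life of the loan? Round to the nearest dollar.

At 6.70% the monthly rate is 0.0055833, so the payment is 305,750 × 0.0055833 / (1 − 1.0055833^−300) = $2,102.82.
Total paid = 300 × $2,102.82 = $630,846.00; interest = $630,846.00 − $305,750 = $325,096.00.

$325,096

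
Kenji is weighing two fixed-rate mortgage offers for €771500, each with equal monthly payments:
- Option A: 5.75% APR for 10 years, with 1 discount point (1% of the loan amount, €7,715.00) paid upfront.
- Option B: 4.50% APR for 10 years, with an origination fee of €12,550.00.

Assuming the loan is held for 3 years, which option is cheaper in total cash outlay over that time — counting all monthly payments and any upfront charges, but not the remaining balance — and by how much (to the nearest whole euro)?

Option B by €12,193

Option A: monthly rate = 5.75%/12 = 0.0047917; payment = 771,500 × 0.0047917 / (1 − (1+0.0047917)^−120) = €8,468.70.
Option B: at 4.50% the monthly rate is 0.0037500, so the payment is 771,500 × 0.0037500 / (1 − 1.0037500^−120) = €7,995.70.
Over 36 months: Option A costs 36 × €8,468.70 + €7,715.00 = €312,588.20; Option B costs 36 × €7,995.70 + €12,550.00 = €300,395.20.
Option B is cheaper by €312,588.20 − €300,395.20 = €12,193.00.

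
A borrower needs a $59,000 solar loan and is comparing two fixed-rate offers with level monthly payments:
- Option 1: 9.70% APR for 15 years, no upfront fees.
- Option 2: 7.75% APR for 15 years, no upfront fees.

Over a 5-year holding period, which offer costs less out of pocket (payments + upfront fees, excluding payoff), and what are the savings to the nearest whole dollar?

Option 2 by $4,073

Option 1: at 9.70% the monthly rate is 0.0080833, so the payment is 59,000 × 0.0080833 / (1 − 1.0080833^−180) = $623.23.
Option 2: at 7.75% the monthly rate is 0.0064583, so the payment is 59,000 × 0.0064583 / (1 − 1.0064583^−180) = $555.35.
Over 60 months: Option 1 costs 60 × $623.23 = $37,393.80; Option 2 costs 60 × $555.35 = $33,321.00.
Option 2 is cheaper by $37,393.80 − $33,321.00 = $4,072.80.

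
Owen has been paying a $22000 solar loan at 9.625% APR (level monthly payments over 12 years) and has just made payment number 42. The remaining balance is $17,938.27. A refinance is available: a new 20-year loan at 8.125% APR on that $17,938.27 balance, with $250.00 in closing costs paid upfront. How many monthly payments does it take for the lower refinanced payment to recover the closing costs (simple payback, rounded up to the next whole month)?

Current payment = 22,000 × 9.625%/12 / (1 − (1+0.0080208)^−144) = $258.17.
Refinanced payment = 17,938.27 × 0.0067708 / (1 − (1+0.0067708)^−240) = $151.44.
Monthly savings = $258.17 − $151.44 = $106.73.
Break-even = $250.00 / $106.73 = 2.34 → 3 months.

3 months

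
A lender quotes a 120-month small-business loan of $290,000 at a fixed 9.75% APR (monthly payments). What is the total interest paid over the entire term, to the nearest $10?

$165,080

At 9.75% the monthly rate is 0.0081250, so the payment is 290,000 × 0.0081250 / (1 − 1.0081250^−120) = $3,792.34.
Total paid = 120 × $3,792.34 = $455,080.80; interest = $455,080.80 − $290,000 = $165,080.80.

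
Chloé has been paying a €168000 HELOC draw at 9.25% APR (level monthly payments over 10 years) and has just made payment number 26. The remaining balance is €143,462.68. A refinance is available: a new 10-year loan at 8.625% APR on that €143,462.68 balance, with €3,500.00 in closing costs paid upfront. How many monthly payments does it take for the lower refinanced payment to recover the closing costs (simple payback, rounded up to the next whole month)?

10 months

Current payment = 168,000 × 9.25%/12 / (1 − (1+0.0077083)^−120) = €2,150.95.
Refinanced payment = 143,462.68 × 0.0071875 / (1 − (1+0.0071875)^−120) = €1,788.34.
Monthly savings = €2,150.95 − €1,788.34 = €362.61.
Break-even = €3,500.00 / €362.61 = 9.65 → 10 months.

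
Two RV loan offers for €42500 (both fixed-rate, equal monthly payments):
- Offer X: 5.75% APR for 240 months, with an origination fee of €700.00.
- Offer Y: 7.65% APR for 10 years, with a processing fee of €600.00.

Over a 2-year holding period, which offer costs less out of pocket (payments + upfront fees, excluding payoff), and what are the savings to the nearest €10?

Offer X by €4,930

Offer X: monthly rate = 5.75%/12 = 0.0047917; payment = 42,500 × 0.0047917 / (1 − (1+0.0047917)^−240) = €298.39.
Offer Y: at 7.65% the monthly rate is 0.0063750, so the payment is 42,500 × 0.0063750 / (1 − 1.0063750^−120) = €507.82.
Over 24 months: Offer X costs 24 × €298.39 + €700.00 = €7,861.36; Offer Y costs 24 × €507.82 + €600.00 = €12,787.68.
Offer X is cheaper by €12,787.68 − €7,861.36 = €4,926.32.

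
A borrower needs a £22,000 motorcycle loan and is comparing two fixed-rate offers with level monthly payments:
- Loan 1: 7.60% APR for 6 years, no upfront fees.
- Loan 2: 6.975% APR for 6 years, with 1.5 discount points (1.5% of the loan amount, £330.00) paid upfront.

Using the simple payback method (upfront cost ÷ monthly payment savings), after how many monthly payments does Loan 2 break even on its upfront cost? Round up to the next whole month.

Loan 1: monthly rate = 7.6%/12 = 0.0063333; payment = 22,000 × 0.0063333 / (1 − (1+0.0063333)^−72) = £381.45.
Loan 2: monthly rate = 6.975%/12 = 0.0058125; payment = 22,000 × 0.0058125 / (1 − (1+0.0058125)^−72) = £374.81.
Monthly savings = £381.45 − £374.81 = £6.64.
Break-even = £330.00 / £6.64 = 49.70 → 50 months.

50 months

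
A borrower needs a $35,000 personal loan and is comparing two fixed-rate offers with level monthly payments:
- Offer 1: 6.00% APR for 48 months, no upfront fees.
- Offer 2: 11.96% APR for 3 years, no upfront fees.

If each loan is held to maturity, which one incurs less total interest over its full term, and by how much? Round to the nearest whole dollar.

Offer 1 by $2,371

Offer 1: at 6.00% the monthly rate is 0.0050000, so the payment is 35,000 × 0.0050000 / (1 − 1.0050000^−48) = $821.98.
Total interest on Offer 1 = 48 × $821.98 − $35,000 = $4,455.04.
Offer 2: at 11.96% the monthly rate is 0.0099667, so the payment is 35,000 × 0.0099667 / (1 − 1.0099667^−36) = $1,161.83.
Total interest on Offer 2 = 36 × $1,161.83 − $35,000 = $6,825.88.
Offer 1 is lower by $2,370.84.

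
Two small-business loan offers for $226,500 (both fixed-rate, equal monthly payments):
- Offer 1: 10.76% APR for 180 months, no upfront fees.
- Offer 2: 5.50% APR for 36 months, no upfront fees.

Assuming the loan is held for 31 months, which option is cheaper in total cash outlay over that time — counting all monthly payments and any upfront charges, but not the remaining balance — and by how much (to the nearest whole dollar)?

Offer 1: monthly rate = 10.76%/12 = 0.0089667; payment = 226,500 × 0.0089667 / (1 − (1+0.0089667)^−180) = $2,540.36.
Offer 2: at 5.50% the monthly rate is 0.0045833, so the payment is 226,500 × 0.0045833 / (1 − 1.0045833^−36) = $6,839.37.
Over 31 months: Offer 1 costs 31 × $2,540.36 = $78,751.16; Offer 2 costs 31 × $6,839.37 = $212,020.47.
Offer 1 is cheaper by $212,020.47 − $78,751.16 = $133,269.31.

Offer 1 by $133,269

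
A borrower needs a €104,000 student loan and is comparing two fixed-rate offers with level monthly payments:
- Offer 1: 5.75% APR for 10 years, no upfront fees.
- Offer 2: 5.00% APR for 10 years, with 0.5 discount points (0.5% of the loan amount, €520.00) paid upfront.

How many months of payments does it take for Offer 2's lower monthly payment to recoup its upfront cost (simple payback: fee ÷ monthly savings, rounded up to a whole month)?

Offer 1: at 5.75% the monthly rate is 0.0047917, so the payment is 104,000 × 0.0047917 / (1 − 1.0047917^−120) = €1,141.60.
Offer 2: at 5.00% the monthly rate is 0.0041667, so the payment is 104,000 × 0.0041667 / (1 − 1.0041667^−120) = €1,103.08.
Monthly savings = €1,141.60 − €1,103.08 = €38.52.
Break-even = €520.00 / €38.52 = 13.50 → 14 months.

14 months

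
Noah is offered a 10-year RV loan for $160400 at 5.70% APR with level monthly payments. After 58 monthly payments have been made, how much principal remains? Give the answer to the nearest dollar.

With monthly rate i = 5.7%/12 = 0.0047500, the balance after k of n payments is P · [(1+i)^n − (1+i)^k] / [(1+i)^n − 1].
(1+0.0047500)^120 = 1.76588242 and (1+0.0047500)^58 = 1.31633025, so the balance is 160,400 × (1.76588242 − 1.31633025) / (1.76588242 − 1) = $94,150.44.

$94,150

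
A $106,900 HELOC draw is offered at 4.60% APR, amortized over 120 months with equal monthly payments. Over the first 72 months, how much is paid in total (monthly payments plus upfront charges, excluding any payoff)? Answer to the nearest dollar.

$80,140

At 4.60% the monthly rate is 0.0038333, so the payment is 106,900 × 0.0038333 / (1 − 1.0038333^−120) = $1,113.05.
Total outlay = 72 × $1,113.05 = $80,139.60.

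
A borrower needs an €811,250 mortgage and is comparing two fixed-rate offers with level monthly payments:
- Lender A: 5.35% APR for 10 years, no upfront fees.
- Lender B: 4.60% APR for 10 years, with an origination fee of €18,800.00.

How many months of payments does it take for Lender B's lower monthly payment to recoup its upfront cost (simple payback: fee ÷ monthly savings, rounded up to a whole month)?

Lender A: monthly rate = 5.35%/12 = 0.0044583; payment = 811,250 × 0.0044583 / (1 − (1+0.0044583)^−120) = €8,744.02.
Lender B: at 4.60% the monthly rate is 0.0038333, so the payment is 811,250 × 0.0038333 / (1 − 1.0038333^−120) = €8,446.83.
Monthly savings = €8,744.02 − €8,446.83 = €297.19.
Break-even = €18,800.00 / €297.19 = 63.26 → 64 months.

64 months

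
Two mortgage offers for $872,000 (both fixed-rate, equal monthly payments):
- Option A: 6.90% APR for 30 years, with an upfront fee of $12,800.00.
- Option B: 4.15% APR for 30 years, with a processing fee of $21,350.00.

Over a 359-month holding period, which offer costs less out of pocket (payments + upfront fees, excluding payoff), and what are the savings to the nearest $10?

Option B by $531,450

Option A: monthly rate = 6.9%/12 = 0.0057500; payment = 872,000 × 0.0057500 / (1 − (1+0.0057500)^−360) = $5,742.99.
Option B: at 4.15% the monthly rate is 0.0034583, so the payment is 872,000 × 0.0034583 / (1 − 1.0034583^−360) = $4,238.82.
Over 359 months: Option A costs 359 × $5,742.99 + $12,800.00 = $2,074,533.41; Option B costs 359 × $4,238.82 + $21,350.00 = $1,543,086.38.
Option B is cheaper by $2,074,533.41 − $1,543,086.38 = $531,447.03.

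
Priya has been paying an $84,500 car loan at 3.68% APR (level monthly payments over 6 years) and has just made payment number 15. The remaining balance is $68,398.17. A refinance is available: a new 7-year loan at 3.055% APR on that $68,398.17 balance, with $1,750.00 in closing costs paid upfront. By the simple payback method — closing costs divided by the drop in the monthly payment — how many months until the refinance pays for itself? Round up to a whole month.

5 months

Current payment = 84,500 × 3.68%/12 / (1 − (1+0.0030667)^−72) = $1,309.73.
Refinanced payment = 68,398.17 × 0.0025458 / (1 − (1+0.0025458)^−84) = $905.46.
Monthly savings = $1,309.73 − $905.46 = $404.27.
Break-even = $1,750.00 / $404.27 = 4.33 → 5 months.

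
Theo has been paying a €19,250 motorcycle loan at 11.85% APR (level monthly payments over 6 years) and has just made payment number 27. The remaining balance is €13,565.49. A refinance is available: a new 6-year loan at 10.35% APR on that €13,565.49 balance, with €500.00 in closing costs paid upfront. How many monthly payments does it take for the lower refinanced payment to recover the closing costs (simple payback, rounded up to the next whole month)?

5 months

Current payment = 19,250 × 11.85%/12 / (1 − (1+0.0098750)^−72) = €374.84.
Refinanced payment = 13,565.49 × 0.0086250 / (1 − (1+0.0086250)^−72) = €253.71.
Monthly savings = €374.84 − €253.71 = €121.13.
Break-even = €500.00 / €121.13 = 4.13 → 5 months.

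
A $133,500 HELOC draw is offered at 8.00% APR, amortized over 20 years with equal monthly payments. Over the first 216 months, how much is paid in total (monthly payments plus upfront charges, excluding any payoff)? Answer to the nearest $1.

At 8.00% the monthly rate is 0.0066667, so the payment is 133,500 × 0.0066667 / (1 − 1.0066667^−240) = $1,116.65.
Total outlay = 216 × $1,116.65 = $241,196.40.

$241,196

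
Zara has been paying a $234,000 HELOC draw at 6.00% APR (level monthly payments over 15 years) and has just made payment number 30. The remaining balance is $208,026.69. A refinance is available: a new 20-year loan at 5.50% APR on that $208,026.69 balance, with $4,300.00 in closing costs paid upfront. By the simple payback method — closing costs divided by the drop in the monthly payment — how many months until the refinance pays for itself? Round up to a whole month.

Current payment = 234,000 × 6%/12 / (1 − (1+0.0050000)^−180) = $1,974.62.
Refinanced payment = 208,026.69 × 0.0045833 / (1 − (1+0.0045833)^−240) = $1,430.99.
Monthly savings = $1,974.62 − $1,430.99 = $543.63.
Break-even = $4,300.00 / $543.63 = 7.91 → 8 months.

8 months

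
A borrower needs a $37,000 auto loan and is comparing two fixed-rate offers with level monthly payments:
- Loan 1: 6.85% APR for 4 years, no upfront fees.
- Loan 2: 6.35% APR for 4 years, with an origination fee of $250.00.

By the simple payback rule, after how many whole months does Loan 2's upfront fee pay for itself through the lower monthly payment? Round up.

30 months

Loan 1: monthly rate = 6.85%/12 = 0.0057083; payment = 37,000 × 0.0057083 / (1 − (1+0.0057083)^−48) = $883.44.
Loan 2: monthly rate = 6.35%/12 = 0.0052917; payment = 37,000 × 0.0052917 / (1 − (1+0.0052917)^−48) = $874.90.
Monthly savings = $883.44 − $874.90 = $8.54.
Break-even = $250.00 / $8.54 = 29.27 → 30 months.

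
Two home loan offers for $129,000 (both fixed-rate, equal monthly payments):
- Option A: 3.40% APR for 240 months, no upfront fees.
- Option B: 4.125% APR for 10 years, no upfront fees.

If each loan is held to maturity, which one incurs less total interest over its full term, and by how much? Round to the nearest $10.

Option B by $20,320

Option A: monthly rate = 3.4%/12 = 0.0028333; payment = 129,000 × 0.0028333 / (1 − (1+0.0028333)^−240) = $741.54.
Total interest on Option A = 240 × $741.54 − $129,000 = $48,969.60.
Option B: at 4.125% the monthly rate is 0.0034375, so the payment is 129,000 × 0.0034375 / (1 − 1.0034375^−120) = $1,313.74.
Total interest on Option B = 120 × $1,313.74 − $129,000 = $28,648.80.
Option B is lower by $20,320.80.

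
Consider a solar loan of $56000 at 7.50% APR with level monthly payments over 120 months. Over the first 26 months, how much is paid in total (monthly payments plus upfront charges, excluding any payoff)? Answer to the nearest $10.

$17,280

At 7.50% the monthly rate is 0.0062500, so the payment is 56,000 × 0.0062500 / (1 − 1.0062500^−120) = $664.73.
Total outlay = 26 × $664.73 = $17,282.98.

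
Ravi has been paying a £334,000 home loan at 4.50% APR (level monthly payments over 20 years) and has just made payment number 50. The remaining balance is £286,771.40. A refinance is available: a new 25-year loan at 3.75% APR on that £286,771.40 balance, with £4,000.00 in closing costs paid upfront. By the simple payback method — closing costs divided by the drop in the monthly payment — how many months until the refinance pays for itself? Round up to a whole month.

Current payment = 334,000 × 4.5%/12 / (1 − (1+0.0037500)^−240) = £2,113.05.
Refinanced payment = 286,771.40 × 0.0031250 / (1 − (1+0.0031250)^−300) = £1,474.38.
Monthly savings = £2,113.05 − £1,474.38 = £638.67.
Break-even = £4,000.00 / £638.67 = 6.26 → 7 months.

7 months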